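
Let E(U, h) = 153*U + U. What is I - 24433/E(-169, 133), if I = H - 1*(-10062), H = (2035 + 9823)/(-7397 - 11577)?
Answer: 2484472444761/246908662 ≈ 10062.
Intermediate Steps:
H = -5929/9487 (H = 11858/(-18974) = 11858*(-1/18974) = -5929/9487 ≈ -0.62496)
E(U, h) = 154*U
I = 95452265/9487 (I = -5929/9487 - 1*(-10062) = -5929/9487 + 10062 = 95452265/9487 ≈ 10061.)
I - 24433/E(-169, 133) = 95452265/9487 - 24433/(154*(-169)) = 95452265/9487 - 24433/(-26026) = 95452265/9487 - 24433*(-1)/26026 = 95452265/9487 - 1*(-24433/26026) = 95452265/9487 + 24433/26026 = 2484472444761/246908662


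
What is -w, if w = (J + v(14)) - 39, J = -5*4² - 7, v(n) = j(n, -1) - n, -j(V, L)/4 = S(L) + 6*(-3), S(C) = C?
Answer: 64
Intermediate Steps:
j(V, L) = 72 - 4*L (j(V, L) = -4*(L + 6*(-3)) = -4*(L - 18) = -4*(-18 + L) = 72 - 4*L)
v(n) = 76 - n (v(n) = (72 - 4*(-1)) - n = (72 + 4) - n = 76 - n)
J = -87 (J = -5*16 - 7 = -80 - 7 = -87)
w = -64 (w = (-87 + (76 - 1*14)) - 39 = (-87 + (76 - 14)) - 39 = (-87 + 62) - 39 = -25 - 39 = -64)
-w = -1*(-64) = 64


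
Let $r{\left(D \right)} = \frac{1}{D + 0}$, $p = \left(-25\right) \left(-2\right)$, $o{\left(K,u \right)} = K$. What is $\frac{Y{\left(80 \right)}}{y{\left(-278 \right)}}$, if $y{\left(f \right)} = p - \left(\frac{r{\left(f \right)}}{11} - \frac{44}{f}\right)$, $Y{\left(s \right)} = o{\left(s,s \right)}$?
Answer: $\frac{244640}{152417} \approx 1.6051$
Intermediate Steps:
$p = 50$
$Y{\left(s \right)} = s$
$r{\left(D \right)} = \frac{1}{D}$
$y{\left(f \right)} = 50 + \frac{483}{11 f}$ ($y{\left(f \right)} = 50 - \left(\frac{1}{f 11} - \frac{44}{f}\right) = 50 - \left(\frac{1}{f} \frac{1}{11} - \frac{44}{f}\right) = 50 - \left(\frac{1}{11 f} - \frac{44}{f}\right) = 50 - - \frac{483}{11 f} = 50 + \frac{483}{11 f}$)
$\frac{Y{\left(80 \right)}}{y{\left(-278 \right)}} = \frac{80}{50 + \frac{483}{11 \left(-278\right)}} = \frac{80}{50 + \frac{483}{11} \left(- \frac{1}{278}\right)} = \frac{80}{50 - \frac{483}{3058}} = \frac{80}{\frac{152417}{3058}} = 80 \cdot \frac{3058}{152417} = \frac{244640}{152417}$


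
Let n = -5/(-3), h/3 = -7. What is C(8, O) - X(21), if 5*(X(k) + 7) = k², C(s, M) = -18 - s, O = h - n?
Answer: -536/5 ≈ -107.20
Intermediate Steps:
h = -21 (h = 3*(-7) = -21)
n = 5/3 (n = -5*(-⅓) = 5/3 ≈ 1.6667)
O = -68/3 (O = -21 - 1*5/3 = -21 - 5/3 = -68/3 ≈ -22.667)
X(k) = -7 + k²/5
C(8, O) - X(21) = (-18 - 1*8) - (-7 + (⅕)*21²) = (-18 - 8) - (-7 + (⅕)*441) = -26 - (-7 + 441/5) = -26 - 1*406/5 = -26 - 406/5 = -536/5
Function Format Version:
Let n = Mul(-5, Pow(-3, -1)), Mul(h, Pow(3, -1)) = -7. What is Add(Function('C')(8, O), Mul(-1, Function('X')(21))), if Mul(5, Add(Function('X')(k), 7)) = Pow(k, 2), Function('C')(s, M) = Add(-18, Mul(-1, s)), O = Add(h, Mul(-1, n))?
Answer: Rational(-536, 5) ≈ -107.20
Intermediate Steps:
h = -21 (h = Mul(3, -7) = -21)
n = Rational(5, 3) (n = Mul(-5, Rational(-1, 3)) = Rational(5, 3) ≈ 1.6667)
O = Rational(-68, 3) (O = Add(-21, Mul(-1, Rational(5, 3))) = Add(-21, Rational(-5, 3)) = Rational(-68, 3) ≈ -22.667)
Function('X')(k) = Add(-7, Mul(Rational(1, 5), Pow(k, 2)))
Add(Function('C')(8, O), Mul(-1, Function('X')(21))) = Add(Add(-18, Mul(-1, 8)), Mul(-1, Add(-7, Mul(Rational(1, 5), Pow(21, 2))))) = Add(Add(-18, -8), Mul(-1, Add(-7, Mul(Rational(1, 5), 441)))) = Add(-26, Mul(-1, Add(-7, Rational(441, 5)))) = Add(-26, Mul(-1, Rational(406, 5))) = Add(-26, Rational(-406, 5)) = Rational(-536, 5)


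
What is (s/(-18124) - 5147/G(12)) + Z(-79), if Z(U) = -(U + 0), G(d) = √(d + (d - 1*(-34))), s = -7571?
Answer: 1439367/18124 - 5147*√58/58 ≈ -596.42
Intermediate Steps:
G(d) = √(34 + 2*d) (G(d) = √(d + (d + 34)) = √(d + (34 + d)) = √(34 + 2*d))
Z(U) = -U
(s/(-18124) - 5147/G(12)) + Z(-79) = (-7571/(-18124) - 5147/√(34 + 2*12)) - 1*(-79) = (-7571*(-1/18124) - 5147/√(34 + 24)) + 79 = (7571/18124 - 5147*√58/58) + 79 = 1439367/18124 - 5147*√58/58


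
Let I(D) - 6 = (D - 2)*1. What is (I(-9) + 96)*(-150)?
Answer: -13650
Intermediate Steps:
I(D) = 4 + D (I(D) = 6 + (D - 2)*1 = 6 + (-2 + D)*1 = 6 + (-2 + D) = 4 + D)
(I(-9) + 96)*(-150) = ((4 - 9) + 96)*(-150) = (-5 + 96)*(-150) = 91*(-150) = -13650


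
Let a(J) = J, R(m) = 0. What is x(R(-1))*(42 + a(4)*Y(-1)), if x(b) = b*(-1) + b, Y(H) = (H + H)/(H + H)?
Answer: 0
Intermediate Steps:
Y(H) = 1 (Y(H) = (2*H)/((2*H)) = (2*H)*(1/(2*H)) = 1)
x(b) = 0 (x(b) = -b + b = 0)
x(R(-1))*(42 + a(4)*Y(-1)) = 0*(42 + 4*1) = 0*(42 + 4) = 0*46 = 0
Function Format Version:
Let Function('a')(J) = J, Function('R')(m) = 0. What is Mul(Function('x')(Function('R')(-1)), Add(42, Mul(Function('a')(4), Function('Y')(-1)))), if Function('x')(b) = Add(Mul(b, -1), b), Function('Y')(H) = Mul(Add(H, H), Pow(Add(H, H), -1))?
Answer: 0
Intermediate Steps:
Function('Y')(H) = 1 (Function('Y')(H) = Mul(Mul(2, H), Pow(Mul(2, H), -1)) = Mul(Mul(2, H), Mul(Rational(1, 2), Pow(H, -1))) = 1)
Function('x')(b) = 0 (Function('x')(b) = Add(Mul(-1, b), b) = 0)
Mul(Function('x')(Function('R')(-1)), Add(42, Mul(Function('a')(4), Function('Y')(-1)))) = Mul(0, Add(42, Mul(4, 1))) = Mul(0, Add(42, 4)) = Mul(0, 46) = 0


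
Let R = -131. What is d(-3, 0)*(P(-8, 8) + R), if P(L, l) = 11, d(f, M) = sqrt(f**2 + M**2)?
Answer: -360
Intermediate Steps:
d(f, M) = sqrt(M**2 + f**2)
d(-3, 0)*(P(-8, 8) + R) = sqrt(0**2 + (-3)**2)*(11 - 131) = sqrt(0 + 9)*(-120) = sqrt(9)*(-120) = 3*(-120) = -360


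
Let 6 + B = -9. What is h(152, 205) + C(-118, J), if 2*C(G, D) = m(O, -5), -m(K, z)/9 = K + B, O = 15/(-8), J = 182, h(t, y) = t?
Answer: 3647/16 ≈ 227.94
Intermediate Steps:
B = -15 (B = -6 - 9 = -15)
O = -15/8 (O = 15*(-1/8) = -15/8 ≈ -1.8750)
m(K, z) = 135 - 9*K (m(K, z) = -9*(K - 15) = -9*(-15 + K) = 135 - 9*K)
C(G, D) = 1215/16 (C(G, D) = (135 - 9*(-15/8))/2 = (135 + 135/8)/2 = (1/2)*(1215/8) = 1215/16)
h(152, 205) + C(-118, J) = 152 + 1215/16 = 3647/16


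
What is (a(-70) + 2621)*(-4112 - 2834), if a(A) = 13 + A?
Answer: -17809544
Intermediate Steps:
(a(-70) + 2621)*(-4112 - 2834) = ((13 - 70) + 2621)*(-4112 - 2834) = (-57 + 2621)*(-6946) = 2564*(-6946) = -17809544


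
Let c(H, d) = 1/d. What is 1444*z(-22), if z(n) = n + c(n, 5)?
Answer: -157396/5 ≈ -31479.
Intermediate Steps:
z(n) = ⅕ + n (z(n) = n + 1/5 = n + ⅕ = ⅕ + n)
1444*z(-22) = 1444*(⅕ - 22) = 1444*(-109/5) = -157396/5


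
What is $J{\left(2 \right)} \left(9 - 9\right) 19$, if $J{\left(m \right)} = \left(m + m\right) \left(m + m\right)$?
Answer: $0$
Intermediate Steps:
$J{\left(m \right)} = 4 m^{2}$ ($J{\left(m \right)} = 2 m 2 m = 4 m^{2}$)
$J{\left(2 \right)} \left(9 - 9\right) 19 = 4 \cdot 2^{2} \left(9 - 9\right) 19 = 4 \cdot 4 \left(9 - 9\right) 19 = 16 \cdot 0 \cdot 19 = 0 \cdot 19 = 0$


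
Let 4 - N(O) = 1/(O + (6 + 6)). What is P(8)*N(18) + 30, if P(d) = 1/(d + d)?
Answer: 14519/480 ≈ 30.248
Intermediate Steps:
P(d) = 1/(2*d)
N(O) = 4 - 1/(12 + O) (N(O) = 4 - 1/(O + (6 + 6)) = 4 - 1/(O + 12) = 4 - 1/(12 + O))
P(8)*N(18) + 30 = ((½)/8)*((47 + 4*18)/(12 + 18)) + 30 = ((½)*(⅛))*((47 + 72)/30) + 30 = ((1/30)*119)/16 + 30 = (1/16)*(119/30) + 30 = 119/480 + 30 = 14519/480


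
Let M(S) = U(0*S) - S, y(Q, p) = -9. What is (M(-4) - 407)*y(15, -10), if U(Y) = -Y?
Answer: 3627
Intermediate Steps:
M(S) = -S (M(S) = -0*S - S = -1*0 - S = 0 - S = -S)
(M(-4) - 407)*y(15, -10) = (-1*(-4) - 407)*(-9) = (4 - 407)*(-9) = -403*(-9) = 3627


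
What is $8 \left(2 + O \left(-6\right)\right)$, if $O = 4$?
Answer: $-176$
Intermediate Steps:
$8 \left(2 + O \left(-6\right)\right) = 8 \left(2 + 4 \left(-6\right)\right) = 8 \left(2 - 24\right) = 8 \left(-22\right) = -176$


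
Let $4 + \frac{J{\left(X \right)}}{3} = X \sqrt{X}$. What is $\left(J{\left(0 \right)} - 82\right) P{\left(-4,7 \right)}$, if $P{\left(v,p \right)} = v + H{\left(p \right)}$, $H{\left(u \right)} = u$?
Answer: $-282$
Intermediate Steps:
$J{\left(X \right)} = -12 + 3 X^{\frac{3}{2}}$ ($J{\left(X \right)} = -12 + 3 X \sqrt{X} = -12 + 3 X^{\frac{3}{2}}$)
$P{\left(v,p \right)} = p + v$ ($P{\left(v,p \right)} = v + p = p + v$)
$\left(J{\left(0 \right)} - 82\right) P{\left(-4,7 \right)} = \left(\left(-12 + 3 \cdot 0^{\frac{3}{2}}\right) - 82\right) \left(7 - 4\right) = \left(\left(-12 + 3 \cdot 0\right) - 82\right) 3 = \left(\left(-12 + 0\right) - 82\right) 3 = \left(-12 - 82\right) 3 = \left(-94\right) 3 = -282$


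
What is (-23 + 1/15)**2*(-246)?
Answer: -9703552/75 ≈ -1.2938e+5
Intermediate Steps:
(-23 + 1/15)**2*(-246) = (-344/15)**2*(-246) = (118336/225)*(-246) = -9703552/75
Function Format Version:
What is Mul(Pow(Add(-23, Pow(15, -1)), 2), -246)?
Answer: Rational(-9703552, 75) ≈ -1.2938e+5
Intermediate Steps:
Mul(Pow(Add(-23, Pow(15, -1)), 2), -246) = Mul(Pow(Add(-23, Rational(1, 15)), 2), -246) = Mul(Pow(Rational(-344, 15), 2), -246) = Mul(Rational(118336, 225), -246) = Rational(-9703552, 75)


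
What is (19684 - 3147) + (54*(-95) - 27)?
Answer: 11380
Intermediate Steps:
(19684 - 3147) + (54*(-95) - 27) = 16537 + (-5130 - 27) = 16537 - 5157 = 11380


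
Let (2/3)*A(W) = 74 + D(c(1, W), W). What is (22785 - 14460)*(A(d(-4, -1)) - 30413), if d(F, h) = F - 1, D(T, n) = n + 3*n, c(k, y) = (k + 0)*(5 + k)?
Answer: -252513900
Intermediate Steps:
c(k, y) = k*(5 + k)
D(T, n) = 4*n
d(F, h) = -1 + F
A(W) = 111 + 6*W (A(W) = 3*(74 + 4*W)/2 = 111 + 6*W)
(22785 - 14460)*(A(d(-4, -1)) - 30413) = (22785 - 14460)*((111 + 6*(-1 - 4)) - 30413) = 8325*((111 + 6*(-5)) - 30413) = 8325*((111 - 30) - 30413) = 8325*(81 - 30413) = 8325*(-30332) = -252513900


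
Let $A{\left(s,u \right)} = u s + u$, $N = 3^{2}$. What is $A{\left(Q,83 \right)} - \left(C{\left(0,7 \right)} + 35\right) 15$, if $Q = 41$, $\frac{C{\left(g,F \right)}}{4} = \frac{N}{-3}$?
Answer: $3141$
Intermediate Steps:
$N = 9$
$C{\left(g,F \right)} = -12$ ($C{\left(g,F \right)} = 4 \frac{9}{-3} = 4 \cdot 9 \left(- \frac{1}{3}\right) = 4 \left(-3\right) = -12$)
$A{\left(s,u \right)} = u + s u$ ($A{\left(s,u \right)} = s u + u = u + s u$)
$A{\left(Q,83 \right)} - \left(C{\left(0,7 \right)} + 35\right) 15 = 83 \left(1 + 41\right) - \left(-12 + 35\right) 15 = 83 \cdot 42 - 23 \cdot 15 = 3486 - 345 = 3141$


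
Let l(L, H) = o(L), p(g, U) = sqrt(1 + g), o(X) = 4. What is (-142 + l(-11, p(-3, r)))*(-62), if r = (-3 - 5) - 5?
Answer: 8556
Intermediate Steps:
r = -13 (r = -8 - 5 = -13)
l(L, H) = 4
(-142 + l(-11, p(-3, r)))*(-62) = (-142 + 4)*(-62) = -138*(-62) = 8556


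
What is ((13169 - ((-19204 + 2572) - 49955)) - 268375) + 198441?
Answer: 9822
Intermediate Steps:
((13169 - ((-19204 + 2572) - 49955)) - 268375) + 198441 = ((13169 - (-16632 - 49955)) - 268375) + 198441 = ((13169 - 1*(-66587)) - 268375) + 198441 = ((13169 + 66587) - 268375) + 198441 = (79756 - 268375) + 198441 = -188619 + 198441 = 9822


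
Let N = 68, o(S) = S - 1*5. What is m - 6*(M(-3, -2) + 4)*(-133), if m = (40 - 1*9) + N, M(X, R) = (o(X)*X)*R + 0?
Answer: -35013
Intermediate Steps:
o(S) = -5 + S (o(S) = S - 5 = -5 + S)
M(X, R) = R*X*(-5 + X) (M(X, R) = ((-5 + X)*X)*R + 0 = (X*(-5 + X))*R + 0 = R*X*(-5 + X) + 0 = R*X*(-5 + X))
m = 99 (m = (40 - 1*9) + 68 = (40 - 9) + 68 = 31 + 68 = 99)
m - 6*(M(-3, -2) + 4)*(-133) = 99 - 6*(-2*(-3)*(-5 - 3) + 4)*(-133) = 99 - 6*(-2*(-3)*(-8) + 4)*(-133) = 99 - 6*(-48 + 4)*(-133) = 99 - 6*(-44)*(-133) = 99 + 264*(-133) = 99 - 35112 = -35013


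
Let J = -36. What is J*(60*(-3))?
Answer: 6480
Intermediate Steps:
J*(60*(-3)) = -2160*(-3) = -36*(-180) = 6480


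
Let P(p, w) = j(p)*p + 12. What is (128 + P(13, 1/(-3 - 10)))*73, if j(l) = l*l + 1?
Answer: 171550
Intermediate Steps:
j(l) = 1 + l² (j(l) = l² + 1 = 1 + l²)
P(p, w) = 12 + p*(1 + p²) (P(p, w) = (1 + p²)*p + 12 = p*(1 + p²) + 12 = 12 + p*(1 + p²))
(128 + P(13, 1/(-3 - 10)))*73 = (128 + (12 + 13 + 13³))*73 = (128 + (12 + 13 + 2197))*73 = (128 + 2222)*73 = 2350*73 = 171550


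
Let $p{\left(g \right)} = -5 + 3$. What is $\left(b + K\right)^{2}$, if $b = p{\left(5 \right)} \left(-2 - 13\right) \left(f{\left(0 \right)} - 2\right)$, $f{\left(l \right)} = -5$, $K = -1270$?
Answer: $2190400$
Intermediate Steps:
$p{\left(g \right)} = -2$
$b = -210$ ($b = - 2 \left(-2 - 13\right) \left(-5 - 2\right) = - 2 \left(\left(-15\right) \left(-7\right)\right) = \left(-2\right) 105 = -210$)
$\left(b + K\right)^{2} = \left(-210 - 1270\right)^{2} = \left(-1480\right)^{2} = 2190400$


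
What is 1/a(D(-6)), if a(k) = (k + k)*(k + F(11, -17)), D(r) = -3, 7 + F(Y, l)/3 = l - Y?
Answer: 1/648 ≈ 0.0015432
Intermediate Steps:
F(Y, l) = -21 - 3*Y + 3*l (F(Y, l) = -21 + 3*(l - Y) = -21 + (-3*Y + 3*l) = -21 - 3*Y + 3*l)
a(k) = 2*k*(-105 + k) (a(k) = (k + k)*(k + (-21 - 3*11 + 3*(-17))) = (2*k)*(k + (-21 - 33 - 51)) = (2*k)*(k - 105) = (2*k)*(-105 + k) = 2*k*(-105 + k))
1/a(D(-6)) = 1/(2*(-3)*(-105 - 3)) = 1/(2*(-3)*(-108)) = 1/648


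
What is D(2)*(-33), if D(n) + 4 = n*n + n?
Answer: -66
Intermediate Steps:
D(n) = -4 + n + n² (D(n) = -4 + (n*n + n) = -4 + (n² + n) = -4 + (n + n²) = -4 + n + n²)
D(2)*(-33) = (-4 + 2 + 2²)*(-33) = (-4 + 2 + 4)*(-33) = 2*(-33) = -66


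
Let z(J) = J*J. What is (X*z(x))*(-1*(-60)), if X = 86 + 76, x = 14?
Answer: 1905120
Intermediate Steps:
z(J) = J**2
X = 162
(X*z(x))*(-1*(-60)) = (162*14**2)*(-1*(-60)) = (162*196)*60 = 31752*60 = 1905120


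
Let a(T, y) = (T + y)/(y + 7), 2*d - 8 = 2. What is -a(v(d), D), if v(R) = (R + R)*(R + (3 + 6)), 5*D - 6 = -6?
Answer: -20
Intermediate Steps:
D = 0 (D = 6/5 + (1/5)*(-6) = 6/5 - 6/5 = 0)
d = 5 (d = 4 + (1/2)*2 = 4 + 1 = 5)
v(R) = 2*R*(9 + R) (v(R) = (2*R)*(R + 9) = (2*R)*(9 + R) = 2*R*(9 + R))
a(T, y) = (T + y)/(7 + y)
-a(v(d), D) = -(2*5*(9 + 5) + 0)/(7 + 0) = -(2*5*14 + 0)/7 = -(140 + 0)/7 = -140/7 = -1*20 = -20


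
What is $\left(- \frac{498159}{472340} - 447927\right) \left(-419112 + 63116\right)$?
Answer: $\frac{18829904448833661}{118085} \approx 1.5946 \cdot 10^{11}$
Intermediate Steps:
$\left(- \frac{498159}{472340} - 447927\right) \left(-419112 + 63116\right) = \left(\left(-498159\right) \frac{1}{472340} - 447927\right) \left(-355996\right) = \left(- \frac{498159}{472340} - 447927\right) \left(-355996\right) = \left(- \frac{211574337339}{472340}\right) \left(-355996\right) = \frac{18829904448833661}{118085}$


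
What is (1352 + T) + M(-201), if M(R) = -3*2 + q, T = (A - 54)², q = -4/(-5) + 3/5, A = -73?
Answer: 87382/5 ≈ 17476.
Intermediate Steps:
q = 7/5 (q = -4*(-⅕) + 3*(⅕) = ⅘ + ⅗ = 7/5 ≈ 1.4000)
T = 16129 (T = (-73 - 54)² = (-127)² = 16129)
M(R) = -23/5 (M(R) = -3*2 + 7/5 = -6 + 7/5 = -23/5)
(1352 + T) + M(-201) = (1352 + 16129) - 23/5 = 17481 - 23/5 = 87382/5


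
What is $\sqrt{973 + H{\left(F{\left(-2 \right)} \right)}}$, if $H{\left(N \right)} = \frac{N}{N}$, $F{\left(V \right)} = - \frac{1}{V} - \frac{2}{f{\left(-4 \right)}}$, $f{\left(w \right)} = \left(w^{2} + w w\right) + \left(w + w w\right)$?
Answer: $\sqrt{974} \approx 31.209$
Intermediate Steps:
$f{\left(w \right)} = w + 3 w^{2}$ ($f{\left(w \right)} = \left(w^{2} + w^{2}\right) + \left(w + w^{2}\right) = 2 w^{2} + \left(w + w^{2}\right) = w + 3 w^{2}$)
$F{\left(V \right)} = - \frac{1}{22} - \frac{1}{V}$ ($F{\left(V \right)} = - \frac{1}{V} - \frac{2}{\left(-4\right) \left(1 + 3 \left(-4\right)\right)} = - \frac{1}{V} - \frac{2}{\left(-4\right) \left(1 - 12\right)} = - \frac{1}{V} - \frac{2}{\left(-4\right) \left(-11\right)} = - \frac{1}{V} - \frac{2}{44} = - \frac{1}{V} - \frac{1}{22} = - \frac{1}{22} - \frac{1}{V}$)
$H{\left(N \right)} = 1$
$\sqrt{973 + H{\left(F{\left(-2 \right)} \right)}} = \sqrt{973 + 1} = \sqrt{974}$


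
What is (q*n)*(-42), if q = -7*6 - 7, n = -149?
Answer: -306642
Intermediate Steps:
q = -49 (q = -42 - 7 = -49)
(q*n)*(-42) = -49*(-149)*(-42) = 7301*(-42) = -306642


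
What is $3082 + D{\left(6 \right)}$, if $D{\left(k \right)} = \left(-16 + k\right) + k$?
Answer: $3078$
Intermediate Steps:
$D{\left(k \right)} = -16 + 2 k$
$3082 + D{\left(6 \right)} = 3082 + \left(-16 + 2 \cdot 6\right) = 3082 + \left(-16 + 12\right) = 3082 - 4 = 3078$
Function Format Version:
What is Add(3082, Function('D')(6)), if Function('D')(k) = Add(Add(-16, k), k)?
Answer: 3078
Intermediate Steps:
Function('D')(k) = Add(-16, Mul(2, k))
Add(3082, Function('D')(6)) = Add(3082, Add(-16, Mul(2, 6))) = Add(3082, Add(-16, 12)) = Add(3082, -4) = 3078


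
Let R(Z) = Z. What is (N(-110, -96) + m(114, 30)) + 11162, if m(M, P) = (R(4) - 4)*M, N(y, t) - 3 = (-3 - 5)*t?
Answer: 11933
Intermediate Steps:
N(y, t) = 3 - 8*t (N(y, t) = 3 + (-3 - 5)*t = 3 - 8*t)
m(M, P) = 0 (m(M, P) = (4 - 4)*M = 0*M = 0)
(N(-110, -96) + m(114, 30)) + 11162 = ((3 - 8*(-96)) + 0) + 11162 = ((3 + 768) + 0) + 11162 = (771 + 0) + 11162 = 771 + 11162 = 11933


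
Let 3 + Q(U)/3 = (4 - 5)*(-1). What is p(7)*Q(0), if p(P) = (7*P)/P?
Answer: -42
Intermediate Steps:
p(P) = 7
Q(U) = -6 (Q(U) = -9 + 3*((4 - 5)*(-1)) = -9 + 3*(-1*(-1)) = -9 + 3*1 = -9 + 3 = -6)
p(7)*Q(0) = 7*(-6) = -42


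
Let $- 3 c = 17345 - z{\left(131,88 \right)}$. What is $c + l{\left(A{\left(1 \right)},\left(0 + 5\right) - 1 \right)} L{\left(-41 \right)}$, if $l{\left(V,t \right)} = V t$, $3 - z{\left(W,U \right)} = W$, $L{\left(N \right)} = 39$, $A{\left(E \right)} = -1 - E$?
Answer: $- \frac{18409}{3} \approx -6136.3$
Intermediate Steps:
$z{\left(W,U \right)} = 3 - W$
$c = - \frac{17473}{3}$ ($c = - \frac{17345 - \left(3 - 131\right)}{3} = - \frac{17345 - -128}{3} = - \frac{17345 + 128}{3} = \left(- \frac{1}{3}\right) 17473 = - \frac{17473}{3} \approx -5824.3$)
$c + l{\left(A{\left(1 \right)},\left(0 + 5\right) - 1 \right)} L{\left(-41 \right)} = - \frac{17473}{3} + \left(-1 - 1\right) \left(\left(0 + 5\right) - 1\right) 39 = - \frac{17473}{3} + \left(-1 - 1\right) \left(5 - 1\right) 39 = - \frac{17473}{3} + \left(-2\right) 4 \cdot 39 = - \frac{17473}{3} - 312 = - \frac{18409}{3}$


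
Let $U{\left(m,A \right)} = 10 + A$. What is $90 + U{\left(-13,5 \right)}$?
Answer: $105$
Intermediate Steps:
$90 + U{\left(-13,5 \right)} = 90 + \left(10 + 5\right) = 90 + 15 = 105$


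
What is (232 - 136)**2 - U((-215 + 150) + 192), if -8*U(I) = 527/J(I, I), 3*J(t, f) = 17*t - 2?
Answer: 53010959/5752 ≈ 9216.1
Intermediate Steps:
J(t, f) = -2/3 + 17*t/3 (J(t, f) = (17*t - 2)/3 = (-2 + 17*t)/3 = -2/3 + 17*t/3)
U(I) = -527/(8*(-2/3 + 17*I/3))
(232 - 136)**2 - U((-215 + 150) + 192) = (232 - 136)**2 - (-1581)/(-16 + 136*((-215 + 150) + 192)) = 96**2 - (-1581)/(-16 + 136*(-65 + 192)) = 9216 - (-1581)/(-16 + 136*127) = 9216 - (-1581)/(-16 + 17272) = 9216 - (-1581)/17256 = 9216 - 1*(-527/5752) = 9216 + 527/5752 = 53010959/5752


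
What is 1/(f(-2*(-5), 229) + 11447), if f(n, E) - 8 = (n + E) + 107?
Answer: 1/11801 ≈ 8.4739e-5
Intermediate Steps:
f(n, E) = 115 + E + n (f(n, E) = 8 + ((n + E) + 107) = 8 + ((E + n) + 107) = 8 + (107 + E + n) = 115 + E + n)
1/(f(-2*(-5), 229) + 11447) = 1/((115 + 229 - 2*(-5)) + 11447) = 1/((115 + 229 + 10) + 11447) = 1/(354 + 11447) = 1/11801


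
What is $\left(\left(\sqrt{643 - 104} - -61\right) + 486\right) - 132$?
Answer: $415 + 7 \sqrt{11} \approx 438.22$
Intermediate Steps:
$\left(\left(\sqrt{643 - 104} - -61\right) + 486\right) - 132 = \left(\left(\sqrt{539} + 61\right) + 486\right) - 132 = \left(\left(7 \sqrt{11} + 61\right) + 486\right) - 132 = \left(\left(61 + 7 \sqrt{11}\right) + 486\right) - 132 = \left(547 + 7 \sqrt{11}\right) - 132 = 415 + 7 \sqrt{11}$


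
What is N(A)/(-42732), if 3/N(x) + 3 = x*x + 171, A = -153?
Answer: -1/335830788 ≈ -2.9777e-9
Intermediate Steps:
N(x) = 3/(168 + x²) (N(x) = 3/(-3 + (x*x + 171)) = 3/(-3 + (x² + 171)) = 3/(-3 + (171 + x²)) = 3/(168 + x²))
N(A)/(-42732) = (3/(168 + (-153)²))/(-42732) = (3/(168 + 23409))*(-1/42732) = (3/23577)*(-1/42732) = (3*(1/23577))*(-1/42732) = (1/7859)*(-1/42732) = -1/335830788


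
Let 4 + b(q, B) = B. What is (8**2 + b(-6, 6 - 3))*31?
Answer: 1953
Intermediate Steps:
b(q, B) = -4 + B
(8**2 + b(-6, 6 - 3))*31 = (8**2 + (-4 + (6 - 3)))*31 = (64 + (-4 + 3))*31 = (64 - 1)*31 = 63*31 = 1953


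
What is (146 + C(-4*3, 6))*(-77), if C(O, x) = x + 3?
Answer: -11935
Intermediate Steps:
C(O, x) = 3 + x
(146 + C(-4*3, 6))*(-77) = (146 + (3 + 6))*(-77) = (146 + 9)*(-77) = 155*(-77) = -11935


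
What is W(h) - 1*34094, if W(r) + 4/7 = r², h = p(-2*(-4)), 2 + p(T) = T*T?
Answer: -211754/7 ≈ -30251.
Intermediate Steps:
p(T) = -2 + T² (p(T) = -2 + T*T = -2 + T²)
h = 62 (h = -2 + (-2*(-4))² = -2 + 8² = -2 + 64 = 62)
W(r) = -4/7 + r²
W(h) - 1*34094 = (-4/7 + 62²) - 1*34094 = (-4/7 + 3844) - 34094 = 26904/7 - 34094 = -211754/7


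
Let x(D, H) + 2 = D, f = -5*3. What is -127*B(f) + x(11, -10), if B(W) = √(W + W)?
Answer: 9 - 127*I*√30 ≈ 9.0 - 695.61*I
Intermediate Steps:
f = -15
B(W) = √2*√W (B(W) = √(2*W) = √2*√W)
x(D, H) = -2 + D
-127*B(f) + x(11, -10) = -127*√2*√(-15) + (-2 + 11) = -127*√2*I*√15 + 9 = -127*I*√30 + 9 = 9 - 127*I*√30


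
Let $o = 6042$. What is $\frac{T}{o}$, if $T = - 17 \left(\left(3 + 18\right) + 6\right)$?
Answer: $- \frac{153}{2014} \approx -0.075968$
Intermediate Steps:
$T = -459$ ($T = - 17 \left(21 + 6\right) = \left(-17\right) 27 = -459$)
$\frac{T}{o} = - \frac{459}{6042} = \left(-459\right) \frac{1}{6042} = - \frac{153}{2014}$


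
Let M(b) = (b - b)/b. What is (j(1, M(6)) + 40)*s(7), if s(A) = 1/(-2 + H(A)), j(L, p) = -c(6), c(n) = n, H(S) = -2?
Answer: -17/2 ≈ -8.5000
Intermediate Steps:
M(b) = 0 (M(b) = 0/b = 0)
j(L, p) = -6 (j(L, p) = -1*6 = -6)
s(A) = -1/4 (s(A) = 1/(-2 - 2) = 1/(-4) = -1/4)
(j(1, M(6)) + 40)*s(7) = (-6 + 40)*(-1/4) = 34*(-1/4) = -17/2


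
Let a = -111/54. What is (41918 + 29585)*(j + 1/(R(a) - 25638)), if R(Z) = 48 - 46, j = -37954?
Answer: -69571614233735/25636 ≈ -2.7138e+9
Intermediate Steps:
a = -37/18 (a = -111*1/54 = -37/18 ≈ -2.0556)
R(Z) = 2
(41918 + 29585)*(j + 1/(R(a) - 25638)) = (41918 + 29585)*(-37954 + 1/(2 - 25638)) = 71503*(-37954 + 1/(-25636)) = 71503*(-37954 - 1/25636) = 71503*(-972988745/25636) = -69571614233735/25636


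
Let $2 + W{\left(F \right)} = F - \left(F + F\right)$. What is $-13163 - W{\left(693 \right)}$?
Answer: $-12468$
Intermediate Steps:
$W{\left(F \right)} = -2 - F$ ($W{\left(F \right)} = -2 + \left(F - \left(F + F\right)\right) = -2 + \left(F - 2 F\right) = -2 - F$)
$-13163 - W{\left(693 \right)} = -13163 - \left(-2 - 693\right) = -13163 - -695 = -13163 + 695 = -12468$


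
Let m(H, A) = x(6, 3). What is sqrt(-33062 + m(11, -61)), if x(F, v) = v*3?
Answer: I*sqrt(33053) ≈ 181.8*I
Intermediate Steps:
x(F, v) = 3*v
m(H, A) = 9 (m(H, A) = 3*3 = 9)
sqrt(-33062 + m(11, -61)) = sqrt(-33062 + 9) = sqrt(-33053) = I*sqrt(33053)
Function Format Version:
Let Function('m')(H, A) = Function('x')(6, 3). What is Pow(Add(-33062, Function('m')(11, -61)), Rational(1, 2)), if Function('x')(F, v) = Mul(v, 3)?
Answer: Mul(I, Pow(33053, Rational(1, 2))) ≈ Mul(181.80, I)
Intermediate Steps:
Function('x')(F, v) = Mul(3, v)
Function('m')(H, A) = 9 (Function('m')(H, A) = Mul(3, 3) = 9)
Pow(Add(-33062, Function('m')(11, -61)), Rational(1, 2)) = Pow(Add(-33062, 9), Rational(1, 2)) = Pow(-33053, Rational(1, 2)) = Mul(I, Pow(33053, Rational(1, 2)))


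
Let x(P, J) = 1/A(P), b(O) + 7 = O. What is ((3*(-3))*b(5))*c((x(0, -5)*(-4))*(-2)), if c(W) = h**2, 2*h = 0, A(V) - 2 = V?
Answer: 0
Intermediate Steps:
A(V) = 2 + V
b(O) = -7 + O
h = 0 (h = (1/2)*0 = 0)
x(P, J) = 1/(2 + P)
c(W) = 0 (c(W) = 0**2 = 0)
((3*(-3))*b(5))*c((x(0, -5)*(-4))*(-2)) = ((3*(-3))*(-7 + 5))*0 = -9*(-2)*0 = 18*0 = 0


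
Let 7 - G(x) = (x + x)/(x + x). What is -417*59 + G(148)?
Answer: -24597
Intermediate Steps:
G(x) = 6 (G(x) = 7 - (x + x)/(x + x) = 7 - 2*x/(2*x) = 7 - 2*x*1/(2*x) = 7 - 1*1 = 7 - 1 = 6)
-417*59 + G(148) = -417*59 + 6 = -24603 + 6 = -24597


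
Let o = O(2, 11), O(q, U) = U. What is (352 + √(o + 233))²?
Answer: 124148 + 1408*√61 ≈ 1.3514e+5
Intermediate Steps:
o = 11
(352 + √(o + 233))² = (352 + √(11 + 233))² = (352 + √244)² = (352 + 2*√61)²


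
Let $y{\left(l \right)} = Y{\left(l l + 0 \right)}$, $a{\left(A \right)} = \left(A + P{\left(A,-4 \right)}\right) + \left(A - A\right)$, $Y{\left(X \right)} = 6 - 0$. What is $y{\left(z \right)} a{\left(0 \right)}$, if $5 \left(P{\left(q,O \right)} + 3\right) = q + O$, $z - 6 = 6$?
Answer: $- \frac{114}{5} \approx -22.8$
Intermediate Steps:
$z = 12$ ($z = 6 + 6 = 12$)
$P{\left(q,O \right)} = -3 + \frac{O}{5} + \frac{q}{5}$ ($P{\left(q,O \right)} = -3 + \frac{q + O}{5} = -3 + \frac{O + q}{5} = -3 + \left(\frac{O}{5} + \frac{q}{5}\right) = -3 + \frac{O}{5} + \frac{q}{5}$)
$Y{\left(X \right)} = 6$ ($Y{\left(X \right)} = 6 + 0 = 6$)
$a{\left(A \right)} = - \frac{19}{5} + \frac{6 A}{5}$ ($a{\left(A \right)} = \left(A + \left(-3 + \frac{1}{5} \left(-4\right) + \frac{A}{5}\right)\right) + \left(A - A\right) = \left(A - \left(\frac{19}{5} - \frac{A}{5}\right)\right) + 0 = \left(A + \left(- \frac{19}{5} + \frac{A}{5}\right)\right) + 0 = \left(- \frac{19}{5} + \frac{6 A}{5}\right) + 0 = - \frac{19}{5} + \frac{6 A}{5}$)
$y{\left(l \right)} = 6$
$y{\left(z \right)} a{\left(0 \right)} = 6 \left(- \frac{19}{5} + \frac{6}{5} \cdot 0\right) = 6 \left(- \frac{19}{5} + 0\right) = 6 \left(- \frac{19}{5}\right) = - \frac{114}{5}$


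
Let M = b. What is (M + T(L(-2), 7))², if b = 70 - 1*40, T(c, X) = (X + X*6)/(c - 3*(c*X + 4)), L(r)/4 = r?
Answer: 20151121/21904 ≈ 919.97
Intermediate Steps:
L(r) = 4*r
T(c, X) = 7*X/(-12 + c - 3*X*c) (T(c, X) = (X + 6*X)/(c - 3*(X*c + 4)) = (7*X)/(c - 3*(4 + X*c)) = (7*X)/(c + (-12 - 3*X*c)) = (7*X)/(-12 + c - 3*X*c) = 7*X/(-12 + c - 3*X*c))
b = 30 (b = 70 - 40 = 30)
M = 30
(M + T(L(-2), 7))² = (30 - 7*7/(12 - 4*(-2) + 3*7*(4*(-2))))² = (30 - 7*7/(12 - 1*(-8) + 3*7*(-8)))² = (30 - 7*7/(12 + 8 - 168))² = (30 - 7*7/(-148))² = (30 - 7*7*(-1/148))² = (30 + 49/148)² = (4489/148)² = 20151121/21904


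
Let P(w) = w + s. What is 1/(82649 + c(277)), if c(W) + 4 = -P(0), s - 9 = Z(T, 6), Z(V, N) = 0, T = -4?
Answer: 1/82636 ≈ 1.2101e-5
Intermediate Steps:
s = 9 (s = 9 + 0 = 9)
P(w) = 9 + w (P(w) = w + 9 = 9 + w)
c(W) = -13 (c(W) = -4 - (9 + 0) = -4 - 1*9 = -4 - 9 = -13)
1/(82649 + c(277)) = 1/(82649 - 13) = 1/82636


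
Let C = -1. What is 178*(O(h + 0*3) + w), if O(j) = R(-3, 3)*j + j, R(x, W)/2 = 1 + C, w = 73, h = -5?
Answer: 12104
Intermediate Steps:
R(x, W) = 0 (R(x, W) = 2*(1 - 1) = 2*0 = 0)
O(j) = j (O(j) = 0*j + j = 0 + j = j)
178*(O(h + 0*3) + w) = 178*((-5 + 0*3) + 73) = 178*((-5 + 0) + 73) = 178*(-5 + 73) = 178*68 = 12104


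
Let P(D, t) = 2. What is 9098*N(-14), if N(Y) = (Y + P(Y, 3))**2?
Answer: 1310112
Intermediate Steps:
N(Y) = (2 + Y)**2 (N(Y) = (Y + 2)**2 = (2 + Y)**2)
9098*N(-14) = 9098*(2 - 14)**2 = 9098*(-12)**2 = 9098*144 = 1310112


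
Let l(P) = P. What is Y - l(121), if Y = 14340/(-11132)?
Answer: -340328/2783 ≈ -122.29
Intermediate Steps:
Y = -3585/2783 (Y = 14340*(-1/11132) = -3585/2783 ≈ -1.2882)
Y - l(121) = -3585/2783 - 1*121 = -3585/2783 - 121 = -340328/2783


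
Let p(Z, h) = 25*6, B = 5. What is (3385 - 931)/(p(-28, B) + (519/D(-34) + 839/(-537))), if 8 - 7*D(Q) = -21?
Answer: 19108071/2131270 ≈ 8.9656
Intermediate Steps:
D(Q) = 29/7 (D(Q) = 8/7 - 1/7*(-21) = 8/7 + 3 = 29/7)
p(Z, h) = 150
(3385 - 931)/(p(-28, B) + (519/D(-34) + 839/(-537))) = (3385 - 931)/(150 + (519/(29/7) + 839/(-537))) = 2454/(150 + (519*(7/29) + 839*(-1/537))) = 2454/(150 + (3633/29 - 839/537)) = 2454/(150 + 1926590/15573) = 2454/(4262540/15573) = 2454*(15573/4262540) = 19108071/2131270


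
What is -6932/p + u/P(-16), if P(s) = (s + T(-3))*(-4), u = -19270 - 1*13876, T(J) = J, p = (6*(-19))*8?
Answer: -97705/228 ≈ -428.53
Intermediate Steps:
p = -912 (p = -114*8 = -912)
u = -33146 (u = -19270 - 13876 = -33146)
P(s) = 12 - 4*s (P(s) = (s - 3)*(-4) = (-3 + s)*(-4) = 12 - 4*s)
-6932/p + u/P(-16) = -6932/(-912) - 33146/(12 - 4*(-16)) = -6932*(-1/912) - 33146/(12 + 64) = 1733/228 - 33146/76 = 1733/228 - 33146*1/76 = 1733/228 - 16573/38 = -97705/228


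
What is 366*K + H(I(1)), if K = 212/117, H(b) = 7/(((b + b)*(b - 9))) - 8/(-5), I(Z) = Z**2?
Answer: 2072747/3120 ≈ 664.34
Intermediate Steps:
H(b) = 8/5 + 7/(2*b*(-9 + b)) (H(b) = 7/(((2*b)*(-9 + b))) - 8*(-1/5) = 7/((2*b*(-9 + b))) + 8/5 = 7*(1/(2*b*(-9 + b))) + 8/5 = 7/(2*b*(-9 + b)) + 8/5 = 8/5 + 7/(2*b*(-9 + b)))
K = 212/117 (K = 212*(1/117) = 212/117 ≈ 1.8120)
366*K + H(I(1)) = 366*(212/117) + (35 - 144*1**2 + 16*(1**2)**2)/(10*(1**2)*(-9 + 1**2)) = 25864/39 + (1/10)*(35 - 144*1 + 16*1**2)/(1*(-9 + 1)) = 25864/39 + (1/10)*1*(35 - 144 + 16*1)/(-8) = 25864/39 + (1/10)*1*(-1/8)*(35 - 144 + 16) = 25864/39 + (1/10)*1*(-1/8)*(-93) = 25864/39 + 93/80 = 2072747/3120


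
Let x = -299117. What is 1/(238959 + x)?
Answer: -1/60158 ≈ -1.6623e-5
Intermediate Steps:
1/(238959 + x) = 1/(238959 - 299117) = 1/(-60158) = -1/60158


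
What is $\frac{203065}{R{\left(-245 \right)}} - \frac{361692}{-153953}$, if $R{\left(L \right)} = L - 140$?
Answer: $- \frac{6224642905}{11854381} \approx -525.09$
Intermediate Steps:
$R{\left(L \right)} = -140 + L$
$\frac{203065}{R{\left(-245 \right)}} - \frac{361692}{-153953} = \frac{203065}{-140 - 245} - \frac{361692}{-153953} = \frac{203065}{-385} - - \frac{361692}{153953} = 203065 \left(- \frac{1}{385}\right) + \frac{361692}{153953} = - \frac{40613}{77} + \frac{361692}{153953} = - \frac{6224642905}{11854381}$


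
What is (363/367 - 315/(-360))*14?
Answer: 38311/1468 ≈ 26.097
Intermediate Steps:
(363/367 - 315/(-360))*14 = (363*(1/367) - 315*(-1/360))*14 = (363/367 + 7/8)*14 = (5473/2936)*14 = 38311/1468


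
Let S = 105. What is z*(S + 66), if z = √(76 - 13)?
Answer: 513*√7 ≈ 1357.3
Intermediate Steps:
z = 3*√7 (z = √63 = 3*√7 ≈ 7.9373)
z*(S + 66) = (3*√7)*(105 + 66) = (3*√7)*171 = 513*√7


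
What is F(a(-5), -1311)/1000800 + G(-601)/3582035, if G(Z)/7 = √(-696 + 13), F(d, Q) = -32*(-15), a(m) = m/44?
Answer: 1/2085 + 7*I*√683/3582035 ≈ 0.00047962 + 5.1072e-5*I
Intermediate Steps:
a(m) = m/44 (a(m) = m*(1/44) = m/44)
F(d, Q) = 480
G(Z) = 7*I*√683 (G(Z) = 7*√(-696 + 13) = 7*√(-683) = 7*(I*√683) = 7*I*√683)
F(a(-5), -1311)/1000800 + G(-601)/3582035 = 480/1000800 + (7*I*√683)/3582035 = 480*(1/1000800) + (7*I*√683)*(1/3582035) = 1/2085 + 7*I*√683/3582035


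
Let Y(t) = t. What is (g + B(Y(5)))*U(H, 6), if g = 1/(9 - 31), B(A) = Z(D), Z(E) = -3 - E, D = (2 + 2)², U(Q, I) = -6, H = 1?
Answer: 1257/11 ≈ 114.27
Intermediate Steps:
D = 16 (D = 4² = 16)
B(A) = -19 (B(A) = -3 - 1*16 = -3 - 16 = -19)
g = -1/22 (g = 1/(-22) = -1/22 ≈ -0.045455)
(g + B(Y(5)))*U(H, 6) = (-1/22 - 19)*(-6) = -419/22*(-6) = 1257/11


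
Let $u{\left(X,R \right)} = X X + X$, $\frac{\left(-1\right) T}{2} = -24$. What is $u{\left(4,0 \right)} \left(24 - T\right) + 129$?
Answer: $-351$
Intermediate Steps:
$T = 48$ ($T = \left(-2\right) \left(-24\right) = 48$)
$u{\left(X,R \right)} = X + X^{2}$ ($u{\left(X,R \right)} = X^{2} + X = X + X^{2}$)
$u{\left(4,0 \right)} \left(24 - T\right) + 129 = 4 \left(1 + 4\right) \left(24 - 48\right) + 129 = 4 \cdot 5 \left(24 - 48\right) + 129 = 20 \left(-24\right) + 129 = -480 + 129 = -351$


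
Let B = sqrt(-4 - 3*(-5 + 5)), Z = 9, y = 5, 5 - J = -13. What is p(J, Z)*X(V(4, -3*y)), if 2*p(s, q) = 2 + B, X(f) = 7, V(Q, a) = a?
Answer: 7 + 7*I ≈ 7.0 + 7.0*I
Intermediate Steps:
J = 18 (J = 5 - 1*(-13) = 5 + 13 = 18)
B = 2*I (B = sqrt(-4 - 3*0) = sqrt(-4 + 0) = sqrt(-4) = 2*I ≈ 2.0*I)
p(s, q) = 1 + I (p(s, q) = (2 + 2*I)/2 = 1 + I)
p(J, Z)*X(V(4, -3*y)) = (1 + I)*7 = 7 + 7*I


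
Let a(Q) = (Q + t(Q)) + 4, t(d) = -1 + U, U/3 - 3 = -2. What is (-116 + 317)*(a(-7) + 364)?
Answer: 72963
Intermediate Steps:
U = 3 (U = 9 + 3*(-2) = 9 - 6 = 3)
t(d) = 2 (t(d) = -1 + 3 = 2)
a(Q) = 6 + Q (a(Q) = (Q + 2) + 4 = (2 + Q) + 4 = 6 + Q)
(-116 + 317)*(a(-7) + 364) = (-116 + 317)*((6 - 7) + 364) = 201*(-1 + 364) = 201*363 = 72963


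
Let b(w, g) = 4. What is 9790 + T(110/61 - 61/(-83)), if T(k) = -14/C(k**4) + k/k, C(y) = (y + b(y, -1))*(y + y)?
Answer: 7985086168939326299177560494157232148/815553997692326591292434887926245 ≈ 9791.0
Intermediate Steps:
C(y) = 2*y*(4 + y) (C(y) = (y + 4)*(y + y) = (4 + y)*(2*y) = 2*y*(4 + y))
T(k) = 1 - 7/(k**4*(4 + k**4)) (T(k) = -14*1/(2*k**4*(4 + k**4)) + k/k = -7/(k**4*(4 + k**4)) + 1 = 1 - 7/(k**4*(4 + k**4)))
9790 + T(110/61 - 61/(-83)) = 9790 + (-7 + (110/61 - 61/(-83))**4*(4 + (110/61 - 61/(-83))**4))/((110/61 - 61/(-83))**4*(4 + (110/61 - 61/(-83))**4)) = 9790 + (-7 + (110*(1/61) - 61*(-1/83))**4*(4 + (110*(1/61) - 61*(-1/83))**4))/((110*(1/61) - 61*(-1/83))**4*(4 + (110*(1/61) - 61*(-1/83))**4)) = 9790 + (-7 + (110/61 + 61/83)**4*(4 + (110/61 + 61/83)**4))/((110/61 + 61/83)**4*(4 + (110/61 + 61/83)**4)) = 9790 + (-7 + (12851/5063)**4*(4 + (12851/5063)**4))/((12851/5063)**4*(4 + (12851/5063)**4)) = 9790 + 657100366692961*(-7 + 27273928293536401*(4 + 27273928293536401/657100366692961)/657100366692961)/(27273928293536401*(4 + 27273928293536401/657100366692961)) = 9790 + 657100366692961*(-7 + (27273928293536401/657100366692961)*(29902329760308245/657100366692961))/(27273928293536401*(29902329760308245/657100366692961)) = 9790 + (657100366692961/27273928293536401)*(657100366692961/29902329760308245)*(-7 + 815553997692326591292434887926245/431780891908023809927646947521) = 9790 + (657100366692961/27273928293536401)*(657100366692961/29902329760308245)*(812531531448970424622941359293598/431780891908023809927646947521) = 9790 + 812531531448970424622941359293598/815553997692326591292434887926245 = 7985086168939326299177560494157232148/815553997692326591292434887926245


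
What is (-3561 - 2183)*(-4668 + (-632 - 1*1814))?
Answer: 40862816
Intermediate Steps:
(-3561 - 2183)*(-4668 + (-632 - 1*1814)) = -5744*(-4668 + (-632 - 1814)) = -5744*(-4668 - 2446) = -5744*(-7114) = 40862816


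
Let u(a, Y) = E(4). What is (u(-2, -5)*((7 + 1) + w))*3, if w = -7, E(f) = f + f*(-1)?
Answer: 0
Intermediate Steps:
E(f) = 0 (E(f) = f - f = 0)
u(a, Y) = 0
(u(-2, -5)*((7 + 1) + w))*3 = (0*((7 + 1) - 7))*3 = (0*(8 - 7))*3 = (0*1)*3 = 0*3 = 0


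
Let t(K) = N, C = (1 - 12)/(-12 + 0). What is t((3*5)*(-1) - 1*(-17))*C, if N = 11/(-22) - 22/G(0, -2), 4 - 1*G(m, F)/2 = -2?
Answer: -77/36 ≈ -2.1389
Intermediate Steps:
C = 11/12 (C = -11/(-12) = -11*(-1/12) = 11/12 ≈ 0.91667)
G(m, F) = 12 (G(m, F) = 8 - 2*(-2) = 8 + 4 = 12)
N = -7/3 (N = 11/(-22) - 22/12 = 11*(-1/22) - 22*1/12 = -½ - 11/6 = -7/3 ≈ -2.3333)
t(K) = -7/3
t((3*5)*(-1) - 1*(-17))*C = -7/3*11/12 = -77/36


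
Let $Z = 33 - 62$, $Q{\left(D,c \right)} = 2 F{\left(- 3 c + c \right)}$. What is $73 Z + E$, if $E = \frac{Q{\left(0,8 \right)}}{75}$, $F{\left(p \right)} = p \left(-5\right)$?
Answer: $- \frac{31723}{15} \approx -2114.9$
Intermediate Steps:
$F{\left(p \right)} = - 5 p$
$Q{\left(D,c \right)} = 20 c$ ($Q{\left(D,c \right)} = 2 \left(- 5 \left(- 3 c + c\right)\right) = 2 \left(- 5 \left(- 2 c\right)\right) = 2 \cdot 10 c = 20 c$)
$Z = -29$ ($Z = 33 - 62 = -29$)
$E = \frac{32}{15}$ ($E = \frac{20 \cdot 8}{75} = 160 \cdot \frac{1}{75} = \frac{32}{15} \approx 2.1333$)
$73 Z + E = 73 \left(-29\right) + \frac{32}{15} = -2117 + \frac{32}{15} = - \frac{31723}{15}$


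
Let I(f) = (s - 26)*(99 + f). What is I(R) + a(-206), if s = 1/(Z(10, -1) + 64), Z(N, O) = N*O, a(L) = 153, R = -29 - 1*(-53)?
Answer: -54769/18 ≈ -3042.7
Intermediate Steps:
R = 24 (R = -29 + 53 = 24)
s = 1/54 (s = 1/(10*(-1) + 64) = 1/(-10 + 64) = 1/54 ≈ 0.018519)
I(f) = -15433/6 - 1403*f/54 (I(f) = (1/54 - 26)*(99 + f) = -1403*(99 + f)/54 = -15433/6 - 1403*f/54)
I(R) + a(-206) = (-15433/6 - 1403/54*24) + 153 = (-15433/6 - 5612/9) + 153 = -57523/18 + 153 = -54769/18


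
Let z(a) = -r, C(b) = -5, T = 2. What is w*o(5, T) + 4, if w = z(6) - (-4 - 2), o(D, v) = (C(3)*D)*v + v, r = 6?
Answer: 4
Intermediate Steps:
o(D, v) = v - 5*D*v (o(D, v) = (-5*D)*v + v = -5*D*v + v = v - 5*D*v)
z(a) = -6 (z(a) = -1*6 = -6)
w = 0 (w = -6 - (-4 - 2) = -6 - 1*(-6) = -6 + 6 = 0)
w*o(5, T) + 4 = 0*(2*(1 - 5*5)) + 4 = 0*(2*(1 - 25)) + 4 = 0*(2*(-24)) + 4 = 0*(-48) + 4 = 0 + 4 = 4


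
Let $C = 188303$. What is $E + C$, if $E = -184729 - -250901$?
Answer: $254475$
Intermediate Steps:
$E = 66172$ ($E = -184729 + 250901 = 66172$)
$E + C = 66172 + 188303 = 254475$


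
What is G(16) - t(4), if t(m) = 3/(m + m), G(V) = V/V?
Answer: 5/8 ≈ 0.62500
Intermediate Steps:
G(V) = 1
t(m) = 3/(2*m) (t(m) = 3/((2*m)) = 3*(1/(2*m)) = 3/(2*m))
G(16) - t(4) = 1 - 3/(2*4) = 1 - 1*3/8 = 1 - 3/8 = 5/8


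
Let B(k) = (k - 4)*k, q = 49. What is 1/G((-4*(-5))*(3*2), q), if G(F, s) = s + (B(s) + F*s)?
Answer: 1/8134 ≈ 0.00012294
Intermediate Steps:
B(k) = k*(-4 + k) (B(k) = (-4 + k)*k = k*(-4 + k))
G(F, s) = s + F*s + s*(-4 + s) (G(F, s) = s + (s*(-4 + s) + F*s) = s + (F*s + s*(-4 + s)) = s + F*s + s*(-4 + s))
1/G((-4*(-5))*(3*2), q) = 1/(49*(-3 + (-4*(-5))*(3*2) + 49)) = 1/(49*(-3 + 20*6 + 49)) = 1/(49*(-3 + 120 + 49)) = 1/(49*166) = 1/8134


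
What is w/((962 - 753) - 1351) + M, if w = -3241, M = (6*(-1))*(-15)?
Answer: 106021/1142 ≈ 92.838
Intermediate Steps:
M = 90 (M = -6*(-15) = 90)
w/((962 - 753) - 1351) + M = -3241/((962 - 753) - 1351) + 90 = -3241/(209 - 1351) + 90 = -3241/(-1142) + 90 = -3241*(-1/1142) + 90 = 3241/1142 + 90 = 106021/1142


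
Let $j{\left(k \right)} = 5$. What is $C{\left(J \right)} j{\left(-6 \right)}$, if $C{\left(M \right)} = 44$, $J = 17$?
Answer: $220$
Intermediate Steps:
$C{\left(J \right)} j{\left(-6 \right)} = 44 \cdot 5 = 220$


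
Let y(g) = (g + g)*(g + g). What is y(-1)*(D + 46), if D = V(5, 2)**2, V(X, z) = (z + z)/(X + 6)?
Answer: 22328/121 ≈ 184.53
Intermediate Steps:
V(X, z) = 2*z/(6 + X) (V(X, z) = (2*z)/(6 + X) = 2*z/(6 + X))
y(g) = 4*g**2 (y(g) = (2*g)*(2*g) = 4*g**2)
D = 16/121 (D = (2*2/(6 + 5))**2 = (2*2/11)**2 = (2*2*(1/11))**2 = (4/11)**2 = 16/121 ≈ 0.13223)
y(-1)*(D + 46) = (4*(-1)**2)*(16/121 + 46) = (4*1)*(5582/121) = 4*(5582/121) = 22328/121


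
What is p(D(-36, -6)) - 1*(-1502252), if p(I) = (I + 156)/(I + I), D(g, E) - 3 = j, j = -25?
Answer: 33049477/22 ≈ 1.5022e+6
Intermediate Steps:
D(g, E) = -22 (D(g, E) = 3 - 25 = -22)
p(I) = (156 + I)/(2*I) (p(I) = (156 + I)/((2*I)) = (156 + I)*(1/(2*I)) = (156 + I)/(2*I))
p(D(-36, -6)) - 1*(-1502252) = (½)*(156 - 22)/(-22) - 1*(-1502252) = (½)*(-1/22)*134 + 1502252 = -67/22 + 1502252 = 33049477/22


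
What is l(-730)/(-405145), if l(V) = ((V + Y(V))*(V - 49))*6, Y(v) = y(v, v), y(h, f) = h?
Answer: -1364808/81029 ≈ -16.843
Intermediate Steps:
Y(v) = v
l(V) = 12*V*(-49 + V) (l(V) = ((V + V)*(V - 49))*6 = ((2*V)*(-49 + V))*6 = (2*V*(-49 + V))*6 = 12*V*(-49 + V))
l(-730)/(-405145) = (12*(-730)*(-49 - 730))/(-405145) = (12*(-730)*(-779))*(-1/405145) = 6824040*(-1/405145) = -1364808/81029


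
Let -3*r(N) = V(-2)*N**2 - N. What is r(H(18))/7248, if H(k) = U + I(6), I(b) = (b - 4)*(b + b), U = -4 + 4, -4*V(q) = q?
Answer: -11/906 ≈ -0.012141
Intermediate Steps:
V(q) = -q/4
U = 0
I(b) = 2*b*(-4 + b) (I(b) = (-4 + b)*(2*b) = 2*b*(-4 + b))
H(k) = 24 (H(k) = 0 + 2*6*(-4 + 6) = 0 + 2*6*2 = 0 + 24 = 24)
r(N) = -N**2/6 + N/3 (r(N) = -((-1/4*(-2))*N**2 - N)/3 = -(N**2/2 - N)/3 = -N**2/6 + N/3)
r(H(18))/7248 = ((1/6)*24*(2 - 1*24))/7248 = ((1/6)*24*(2 - 24))*(1/7248) = ((1/6)*24*(-22))*(1/7248) = -88*1/7248 = -11/906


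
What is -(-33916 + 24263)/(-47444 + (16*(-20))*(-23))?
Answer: -9653/40084 ≈ -0.24082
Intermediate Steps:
-(-33916 + 24263)/(-47444 + (16*(-20))*(-23)) = -(-9653)/(-47444 - 320*(-23)) = -(-9653)/(-47444 + 7360) = -(-9653)/(-40084) = -(-9653)*(-1)/40084 = -1*9653/40084 = -9653/40084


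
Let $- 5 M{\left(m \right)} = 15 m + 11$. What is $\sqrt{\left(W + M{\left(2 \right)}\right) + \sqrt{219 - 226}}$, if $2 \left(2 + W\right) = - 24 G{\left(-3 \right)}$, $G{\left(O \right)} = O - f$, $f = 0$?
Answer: $\frac{\sqrt{645 + 25 i \sqrt{7}}}{5} \approx 5.086 + 0.2601 i$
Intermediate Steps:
$M{\left(m \right)} = - \frac{11}{5} - 3 m$ ($M{\left(m \right)} = - \frac{15 m + 11}{5} = - \frac{11 + 15 m}{5} = - \frac{11}{5} - 3 m$)
$G{\left(O \right)} = O$ ($G{\left(O \right)} = O - 0 = O + 0 = O$)
$W = 34$ ($W = -2 + \frac{\left(-24\right) \left(-3\right)}{2} = -2 + \frac{1}{2} \cdot 72 = -2 + 36 = 34$)
$\sqrt{\left(W + M{\left(2 \right)}\right) + \sqrt{219 - 226}} = \sqrt{\left(34 - \frac{41}{5}\right) + \sqrt{219 - 226}} = \sqrt{\left(34 - \frac{41}{5}\right) + \sqrt{-7}} = \sqrt{\left(34 - \frac{41}{5}\right) + i \sqrt{7}} = \sqrt{\frac{129}{5} + i \sqrt{7}}$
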